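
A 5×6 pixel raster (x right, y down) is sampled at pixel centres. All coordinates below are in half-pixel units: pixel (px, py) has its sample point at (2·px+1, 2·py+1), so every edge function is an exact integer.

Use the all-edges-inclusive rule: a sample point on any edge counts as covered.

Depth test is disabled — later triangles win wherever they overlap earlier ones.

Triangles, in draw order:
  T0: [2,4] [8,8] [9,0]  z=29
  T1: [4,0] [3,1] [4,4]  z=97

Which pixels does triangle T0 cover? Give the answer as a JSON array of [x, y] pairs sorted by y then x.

T0:
  2·area = 52  (B↔C swapped to make it positive)
  edge (2, 4)→(9, 0): d=(7,-4) inclusive
  edge (9, 0)→(8, 8): d=(-1,8) inclusive
  edge (8, 8)→(2, 4): d=(-6,-4) inclusive
    (2,1)@(5, 3): e=[5,29,18] → #
    (3,1)@(7, 3): e=[13,13,26] → #
    (4,1)@(9, 3): e=[21,-3,34] → ·
    (2,2)@(5, 5): e=[19,27,6] → #
    (4,2)@(9, 5): e=[35,-5,22] → ·
    (2,3)@(5, 7): e=[33,25,-6] → ·
    (3,3)@(7, 7): e=[41,9,2] → #
    (4,3)@(9, 7): e=[49,-7,10] → ·
    (3,4)@(7, 9): e=[55,7,-10] → ·
  covered (5 px):
    · · · · ·
    · · # # ·
    · · # # ·
    · · · # ·
    · · · · ·
    · · · · ·
T1:
  2·area = 4  (B↔C swapped to make it positive)
  edge (4, 0)→(4, 4): d=(0,4) inclusive
  edge (4, 4)→(3, 1): d=(-1,-3) inclusive
  edge (3, 1)→(4, 0): d=(1,-1) inclusive
    (1,0)@(3, 1): e=[4,0,0] → #  [on edge]
    (2,0)@(5, 1): e=[-4,6,2] → ·
    (0,1)@(1, 3): e=[12,-8,0] → ·  [on edge]
    (1,1)@(3, 3): e=[4,-2,2] → ·
    (2,3)@(5, 7): e=[-4,0,8] → ·  [on edge]
  covered (1 px):
    · # · · ·
    · · · · ·
    · · · · ·
    · · · · ·
    · · · · ·
    · · · · ·

Answer: [[2,1],[3,1],[2,2],[3,2],[3,3]]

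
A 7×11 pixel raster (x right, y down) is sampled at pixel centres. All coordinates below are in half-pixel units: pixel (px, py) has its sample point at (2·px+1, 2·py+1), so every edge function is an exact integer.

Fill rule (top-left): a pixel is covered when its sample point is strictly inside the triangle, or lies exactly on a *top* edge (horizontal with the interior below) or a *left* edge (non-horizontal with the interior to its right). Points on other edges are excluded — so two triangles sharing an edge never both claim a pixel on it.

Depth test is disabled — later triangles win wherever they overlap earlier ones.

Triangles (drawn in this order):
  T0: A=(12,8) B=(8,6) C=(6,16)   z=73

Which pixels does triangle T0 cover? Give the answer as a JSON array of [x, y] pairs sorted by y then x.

T0:
  2·area = 44  (B↔C swapped to make it positive)
  edge (12, 8)→(6, 16): d=(-6,8) right/bottom  bias=-1
  edge (6, 16)→(8, 6): d=(2,-10) top-left  bias=+0
  edge (8, 6)→(12, 8): d=(4,2) right/bottom  bias=-1
    (4,0)@(9, 1): e=[66,0,-22] → ·  [on edge]
    (4,3)@(9, 7): e=[30,12,2] → #
    (5,3)@(11, 7): e=[14,32,-2] → ·
    (4,4)@(9, 9): e=[18,16,10] → #
    (5,4)@(11, 9): e=[2,36,6] → #
    (6,4)@(13, 9): e=[-14,56,2] → ·
    (3,5)@(7, 11): e=[22,0,22] → #  [on edge]
    (5,5)@(11, 11): e=[-10,40,14] → ·
    (3,6)@(7, 13): e=[10,4,30] → #
    (4,6)@(9, 13): e=[-6,24,26] → ·
    (3,7)@(7, 15): e=[-2,8,38] → ·
    (2,10)@(5, 21): e=[-22,0,66] → ·  [on edge]
  covered (6 px):
    · · · · · · ·
    · · · · · · ·
    · · · · · · ·
    · · · · # · ·
    · · · · # # ·
    · · · # # · ·
    · · · # · · ·
    · · · · · · ·
    · · · · · · ·
    · · · · · · ·
    · · · · · · ·

Answer: [[4,3],[4,4],[5,4],[3,5],[4,5],[3,6]]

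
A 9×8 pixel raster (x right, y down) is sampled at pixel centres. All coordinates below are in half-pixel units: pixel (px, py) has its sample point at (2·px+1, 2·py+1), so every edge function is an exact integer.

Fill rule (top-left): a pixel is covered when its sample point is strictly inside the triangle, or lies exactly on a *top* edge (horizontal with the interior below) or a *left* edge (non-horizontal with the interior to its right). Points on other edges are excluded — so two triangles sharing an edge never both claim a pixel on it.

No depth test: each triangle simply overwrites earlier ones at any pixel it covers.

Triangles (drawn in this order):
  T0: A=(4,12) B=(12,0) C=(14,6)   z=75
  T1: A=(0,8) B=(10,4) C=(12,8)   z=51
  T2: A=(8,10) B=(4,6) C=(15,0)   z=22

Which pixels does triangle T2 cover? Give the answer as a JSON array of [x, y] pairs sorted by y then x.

T0:
  2·area = 72
  edge (4, 12)→(12, 0): d=(8,-12) top-left  bias=+0
  edge (12, 0)→(14, 6): d=(2,6) right/bottom  bias=-1
  edge (14, 6)→(4, 12): d=(-10,6) right/bottom  bias=-1
    (5,1)@(11, 3): e=[12,12,48] → #
    (6,1)@(13, 3): e=[36,0,36] → ·  [on edge]
    (4,2)@(9, 5): e=[4,28,40] → #
    (6,2)@(13, 5): e=[52,4,16] → #
    (7,2)@(15, 5): e=[76,-8,4] → ·
    (4,3)@(9, 7): e=[20,32,20] → #
    (6,3)@(13, 7): e=[68,8,-4] → ·
    (3,4)@(7, 9): e=[12,48,12] → #
    (4,4)@(9, 9): e=[36,36,0] → ·  [on edge]
    (5,4)@(11, 9): e=[60,24,-12] → ·
    (7,4)@(15, 9): e=[108,0,-36] → ·  [on edge]
    (2,5)@(5, 11): e=[4,64,4] → #
    (8,7)@(17, 15): e=[180,0,-108] → ·  [on edge]
  covered (8 px):
    · · · · · · · · ·
    · · · · · # · · ·
    · · · · # # # · ·
    · · · · # # · · ·
    · · · # · · · · ·
    · · # · · · · · ·
    · · · · · · · · ·
    · · · · · · · · ·
T1:
  2·area = 48
  edge (0, 8)→(10, 4): d=(10,-4) top-left  bias=+0
  edge (10, 4)→(12, 8): d=(2,4) right/bottom  bias=-1
  edge (12, 8)→(0, 8): d=(-12,0) right/bottom  bias=-1
    (4,2)@(9, 5): e=[6,6,36] → #
    (5,2)@(11, 5): e=[14,-2,36] → ·
    (1,3)@(3, 7): e=[2,34,12] → #
    (2,3)@(5, 7): e=[10,26,12] → #
    (3,3)@(7, 7): e=[18,18,12] → #
    (5,3)@(11, 7): e=[34,2,12] → #
    (6,3)@(13, 7): e=[42,-6,12] → ·
    (1,4)@(3, 9): e=[22,38,-12] → ·
    (2,4)@(5, 9): e=[30,30,-12] → ·
    (3,4)@(7, 9): e=[38,22,-12] → ·
    (4,4)@(9, 9): e=[46,14,-12] → ·
    (5,4)@(11, 9): e=[54,6,-12] → ·
  covered (6 px):
    · · · · · · · · ·
    · · · · · · · · ·
    · · · · # · · · ·
    · # # # # # · · ·
    · · · · · · · · ·
    · · · · · · · · ·
    · · · · · · · · ·
    · · · · · · · · ·
T2:
  2·area = 68
  edge (8, 10)→(4, 6): d=(-4,-4) top-left  bias=+0
  edge (4, 6)→(15, 0): d=(11,-6) top-left  bias=+0
  edge (15, 0)→(8, 10): d=(-7,10) right/bottom  bias=-1
    (0,1)@(1, 3): e=[0,-51,119] → ·  [on edge]
    (5,1)@(11, 3): e=[40,9,19] → #
    (6,1)@(13, 3): e=[48,21,-1] → ·
    (1,2)@(3, 5): e=[0,-17,85] → ·  [on edge]
    (3,2)@(7, 5): e=[16,7,45] → #
    (4,2)@(9, 5): e=[24,19,25] → #
    (6,2)@(13, 5): e=[40,43,-15] → ·
    (2,3)@(5, 7): e=[0,17,51] → #  [on edge]
    (5,3)@(11, 7): e=[24,53,-9] → ·
    (2,4)@(5, 9): e=[-8,39,37] → ·
    (3,4)@(7, 9): e=[0,51,17] → #  [on edge]
    (4,4)@(9, 9): e=[8,63,-3] → ·
    (4,5)@(9, 11): e=[0,85,-17] → ·  [on edge]
    (5,6)@(11, 13): e=[0,119,-51] → ·  [on edge]
    (6,7)@(13, 15): e=[0,153,-85] → ·  [on edge]
  covered (8 px):
    · · · · · · · · ·
    · · · · · # · · ·
    · · · # # # · · ·
    · · # # # · · · ·
    · · · # · · · · ·
    · · · · · · · · ·
    · · · · · · · · ·
    · · · · · · · · ·

Final: [[5,1],[3,2],[4,2],[5,2],[2,3],[3,3],[4,3],[3,4]]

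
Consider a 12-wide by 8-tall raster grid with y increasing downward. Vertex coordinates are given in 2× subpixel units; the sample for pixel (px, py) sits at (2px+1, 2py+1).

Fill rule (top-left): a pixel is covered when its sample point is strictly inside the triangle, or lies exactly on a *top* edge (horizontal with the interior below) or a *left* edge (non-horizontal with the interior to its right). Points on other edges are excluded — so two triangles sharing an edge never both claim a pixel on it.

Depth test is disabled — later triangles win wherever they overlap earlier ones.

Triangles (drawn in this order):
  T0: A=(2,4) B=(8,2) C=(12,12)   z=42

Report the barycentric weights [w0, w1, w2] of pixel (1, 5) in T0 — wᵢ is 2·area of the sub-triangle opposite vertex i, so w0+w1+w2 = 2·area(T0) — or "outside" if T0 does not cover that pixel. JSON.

T0:
  2·area = 68
  edge (2, 4)→(8, 2): d=(6,-2) top-left  bias=+0
  edge (8, 2)→(12, 12): d=(4,10) right/bottom  bias=-1
  edge (12, 12)→(2, 4): d=(-10,-8) top-left  bias=+0
    (5,0)@(11, 1): e=[0,-34,102] → ·  [on edge]
    (2,1)@(5, 3): e=[0,34,34] → #  [on edge]
    (3,1)@(7, 3): e=[4,14,50] → #
    (4,1)@(9, 3): e=[8,-6,66] → ·
    (2,2)@(5, 5): e=[12,42,14] → #
    (4,2)@(9, 5): e=[20,2,46] → #
    (5,2)@(11, 5): e=[24,-18,62] → ·
    (2,3)@(5, 7): e=[24,50,-6] → ·
    (3,3)@(7, 7): e=[28,30,10] → #
    (5,3)@(11, 7): e=[36,-10,42] → ·
    (3,4)@(7, 9): e=[40,38,-10] → ·
    (4,4)@(9, 9): e=[44,18,6] → #
  covered (9 px):
    · · · · · · · · · · · ·
    · · # # · · · · · · · ·
    · · # # # · · · · · · ·
    · · · # # · · · · · · ·
    · · · · # · · · · · · ·
    · · · · · # · · · · · ·
    · · · · · · · · · · · ·
    · · · · · · · · · · · ·

Answer: "outside"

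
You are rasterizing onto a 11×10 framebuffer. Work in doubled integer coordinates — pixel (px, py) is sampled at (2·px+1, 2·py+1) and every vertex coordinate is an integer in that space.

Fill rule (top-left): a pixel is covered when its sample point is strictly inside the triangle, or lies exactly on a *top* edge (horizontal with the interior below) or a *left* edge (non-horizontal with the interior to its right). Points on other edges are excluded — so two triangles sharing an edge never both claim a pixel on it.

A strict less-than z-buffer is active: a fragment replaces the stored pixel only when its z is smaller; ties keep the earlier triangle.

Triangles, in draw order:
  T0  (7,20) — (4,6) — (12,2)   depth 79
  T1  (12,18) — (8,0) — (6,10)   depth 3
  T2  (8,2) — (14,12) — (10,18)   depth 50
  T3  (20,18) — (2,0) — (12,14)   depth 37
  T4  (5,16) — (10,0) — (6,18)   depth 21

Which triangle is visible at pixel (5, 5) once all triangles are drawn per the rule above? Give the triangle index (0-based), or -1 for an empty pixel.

T0:
  2·area = 124
  edge (7, 20)→(4, 6): d=(-3,-14) top-left  bias=+0
  edge (4, 6)→(12, 2): d=(8,-4) top-left  bias=+0
  edge (12, 2)→(7, 20): d=(-5,18) right/bottom  bias=-1
    (5,1)@(11, 3): e=[107,4,13] → █
    (6,1)@(13, 3): e=[135,12,-23] → ·
    (3,2)@(7, 5): e=[45,4,75] → █
    (4,2)@(9, 5): e=[73,12,39] → █
    (6,2)@(13, 5): e=[129,28,-33] → ·
    (2,3)@(5, 7): e=[11,12,101] → █
    (5,3)@(11, 7): e=[95,36,-7] → ·
    (2,4)@(5, 9): e=[5,28,91] → █
    (5,4)@(11, 9): e=[89,52,-17] → ·
    (2,5)@(5, 11): e=[-1,44,81] → ·
    (3,5)@(7, 11): e=[27,52,45] → █
    (5,5)@(11, 11): e=[83,68,-27] → ·
  covered (16 px):
    · · · · · · · · · · ·
    · · · · · █ · · · · ·
    · · · █ █ █ · · · · ·
    · · █ █ █ · · · · · ·
    · · █ █ █ · · · · · ·
    · · · █ █ · · · · · ·
    · · · █ · · · · · · ·
    · · · █ · · · · · · ·
    · · · █ · · · · · · ·
    · · · █ · · · · · · ·
T1:
  2·area = 76  (B↔C swapped to make it positive)
  edge (12, 18)→(6, 10): d=(-6,-8) top-left  bias=+0
  edge (6, 10)→(8, 0): d=(2,-10) top-left  bias=+0
  edge (8, 0)→(12, 18): d=(4,18) right/bottom  bias=-1
    (3,2)@(7, 5): e=[38,0,38] → █  [on edge]
    (4,2)@(9, 5): e=[54,20,2] → █
    (5,2)@(11, 5): e=[70,40,-34] → ·
    (3,3)@(7, 7): e=[26,4,46] → █
    (5,3)@(11, 7): e=[58,44,-26] → ·
    (3,4)@(7, 9): e=[14,8,54] → █
    (5,4)@(11, 9): e=[46,48,-18] → ·
    (3,5)@(7, 11): e=[2,12,62] → █
    (5,5)@(11, 11): e=[34,52,-10] → ·
    (3,6)@(7, 13): e=[-10,16,70] → ·
    (4,6)@(9, 13): e=[6,36,34] → █
    (5,6)@(11, 13): e=[22,56,-2] → ·
    (2,7)@(5, 15): e=[-38,0,114] → ·  [on edge]
  covered (10 px):
    · · · · · · · · · · ·
    · · · · · · · · · · ·
    · · · █ █ · · · · · ·
    · · · █ █ · · · · · ·
    · · · █ █ · · · · · ·
    · · · █ █ · · · · · ·
    · · · · █ · · · · · ·
    · · · · · █ · · · · ·
    · · · · · · · · · · ·
    · · · · · · · · · · ·
T2:
  2·area = 76
  edge (8, 2)→(14, 12): d=(6,10) right/bottom  bias=-1
  edge (14, 12)→(10, 18): d=(-4,6) right/bottom  bias=-1
  edge (10, 18)→(8, 2): d=(-2,-16) top-left  bias=+0
    (4,2)@(9, 5): e=[8,58,10] → █
    (5,2)@(11, 5): e=[-12,46,42] → ·
    (4,3)@(9, 7): e=[20,50,6] → █
    (5,3)@(11, 7): e=[0,38,38] → ·  [on edge]
    (4,4)@(9, 9): e=[32,42,2] → █
    (5,4)@(11, 9): e=[12,30,34] → █
    (6,4)@(13, 9): e=[-8,18,66] → ·
    (4,5)@(9, 11): e=[44,34,-2] → ·
    (5,5)@(11, 11): e=[24,22,30] → █
    (6,5)@(13, 11): e=[4,10,62] → █
    (7,5)@(15, 11): e=[-16,-2,94] → ·
    (5,6)@(11, 13): e=[36,14,26] → █
    (8,8)@(17, 17): e=[0,-38,114] → ·  [on edge]
  covered (9 px):
    · · · · · · · · · · ·
    · · · · · · · · · · ·
    · · · · █ · · · · · ·
    · · · · █ · · · · · ·
    · · · · █ █ · · · · ·
    · · · · · █ █ · · · ·
    · · · · · █ █ · · · ·
    · · · · · █ · · · · ·
    · · · · · · · · · · ·
    · · · · · · · · · · ·
T3:
  2·area = 72  (B↔C swapped to make it positive)
  edge (20, 18)→(12, 14): d=(-8,-4) top-left  bias=+0
  edge (12, 14)→(2, 0): d=(-10,-14) top-left  bias=+0
  edge (2, 0)→(20, 18): d=(18,18) right/bottom  bias=-1
    (1,0)@(3, 1): e=[68,4,0] → ·  [on edge]
    (2,1)@(5, 3): e=[60,12,0] → ·  [on edge]
    (3,2)@(7, 5): e=[52,20,0] → ·  [on edge]
    (3,3)@(7, 7): e=[36,0,36] → █  [on edge]
    (4,3)@(9, 7): e=[44,28,0] → ·  [on edge]
    (3,4)@(7, 9): e=[20,-20,72] → ·
    (4,4)@(9, 9): e=[28,8,36] → █
    (5,4)@(11, 9): e=[36,36,0] → ·  [on edge]
    (4,5)@(9, 11): e=[12,-12,72] → ·
    (5,5)@(11, 11): e=[20,16,36] → █
    (6,5)@(13, 11): e=[28,44,0] → ·  [on edge]
    (5,6)@(11, 13): e=[4,-4,72] → ·
    (7,6)@(15, 13): e=[20,52,0] → ·  [on edge]
    (8,7)@(17, 15): e=[12,60,0] → ·  [on edge]
    (9,8)@(19, 17): e=[4,68,0] → ·  [on edge]
    (10,9)@(21, 19): e=[-4,76,0] → ·  [on edge]
  covered (5 px):
    · · · · · · · · · · ·
    · · · · · · · · · · ·
    · · · · · · · · · · ·
    · · · █ · · · · · · ·
    · · · · █ · · · · · ·
    · · · · · █ · · · · ·
    · · · · · · █ · · · ·
    · · · · · · · █ · · ·
    · · · · · · · · · · ·
    · · · · · · · · · · ·
T4:
  2·area = 26
  edge (5, 16)→(10, 0): d=(5,-16) top-left  bias=+0
  edge (10, 0)→(6, 18): d=(-4,18) right/bottom  bias=-1
  edge (6, 18)→(5, 16): d=(-1,-2) top-left  bias=+0
    (3,5)@(7, 11): e=[7,10,9] → █
    (4,5)@(9, 11): e=[39,-26,13] → ·
    (3,6)@(7, 13): e=[17,2,7] → █
    (4,6)@(9, 13): e=[49,-34,11] → ·
    (3,7)@(7, 15): e=[27,-6,5] → ·
  covered (2 px):
    · · · · · · · · · · ·
    · · · · · · · · · · ·
    · · · · · · · · · · ·
    · · · · · · · · · · ·
    · · · · · · · · · · ·
    · · · █ · · · · · · ·
    · · · █ · · · · · · ·
    · · · · · · · · · · ·
    · · · · · · · · · · ·
    · · · · · · · · · · ·

Z-buffer (winner per pixel, '.' = empty):
  . . . . . . . . . . .
  . . . . . 0 . . . . .
  . . . 1 1 0 . . . . .
  . . 0 1 1 . . . . . .
  . . 0 1 1 2 . . . . .
  . . . 1 1 3 2 . . . .
  . . . 4 1 2 3 . . . .
  . . . 0 . 1 . 3 . . .
  . . . 0 . . . . . . .
  . . . 0 . . . . . . .

Final: 3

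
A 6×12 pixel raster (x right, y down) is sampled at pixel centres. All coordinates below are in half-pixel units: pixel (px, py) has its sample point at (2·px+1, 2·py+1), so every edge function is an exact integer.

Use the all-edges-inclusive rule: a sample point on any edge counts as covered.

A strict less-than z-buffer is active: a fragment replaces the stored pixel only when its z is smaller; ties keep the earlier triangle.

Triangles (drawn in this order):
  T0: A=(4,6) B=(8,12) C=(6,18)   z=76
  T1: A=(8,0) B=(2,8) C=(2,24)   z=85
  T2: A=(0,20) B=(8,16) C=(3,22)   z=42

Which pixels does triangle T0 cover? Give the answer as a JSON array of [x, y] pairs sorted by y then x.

T0:
  2·area = 36
  edge (4, 6)→(8, 12): d=(4,6) inclusive
  edge (8, 12)→(6, 18): d=(-2,6) inclusive
  edge (6, 18)→(4, 6): d=(-2,-12) inclusive
    (5,1)@(11, 3): e=[-54,0,90] → ·  [on edge]
    (2,4)@(5, 9): e=[6,24,6] → █
    (3,4)@(7, 9): e=[-6,12,30] → ·
    (4,4)@(9, 9): e=[-18,0,54] → ·  [on edge]
    (2,5)@(5, 11): e=[14,20,2] → █
    (3,5)@(7, 11): e=[2,8,26] → █
    (4,5)@(9, 11): e=[-10,-4,50] → ·
    (2,6)@(5, 13): e=[22,16,-2] → ·
    (3,6)@(7, 13): e=[10,4,22] → █
    (4,6)@(9, 13): e=[-2,-8,46] → ·
    (3,7)@(7, 15): e=[18,0,18] → █  [on edge]
    (4,7)@(9, 15): e=[6,-12,42] → ·
    (2,10)@(5, 21): e=[54,0,-18] → ·  [on edge]
  covered (5 px):
    · · · · · ·
    · · · · · ·
    · · · · · ·
    · · · · · ·
    · · █ · · ·
    · · █ █ · ·
    · · · █ · ·
    · · · █ · ·
    · · · · · ·
    · · · · · ·
    · · · · · ·
    · · · · · ·
T1:
  2·area = 96  (B↔C swapped to make it positive)
  edge (8, 0)→(2, 24): d=(-6,24) inclusive
  edge (2, 24)→(2, 8): d=(0,-16) inclusive
  edge (2, 8)→(8, 0): d=(6,-8) inclusive
    (3,1)@(7, 3): e=[6,80,10] → █
    (4,1)@(9, 3): e=[-42,112,26] → ·
    (2,2)@(5, 5): e=[42,48,6] → █
    (3,2)@(7, 5): e=[-6,80,22] → ·
    (1,3)@(3, 7): e=[78,16,2] → █
    (3,3)@(7, 7): e=[-18,80,34] → ·
    (1,4)@(3, 9): e=[66,16,14] → █
    (3,4)@(7, 9): e=[-30,80,46] → ·
    (1,5)@(3, 11): e=[54,16,26] → █
    (3,5)@(7, 11): e=[-42,80,58] → ·
    (1,6)@(3, 13): e=[42,16,38] → █
    (2,6)@(5, 13): e=[-6,48,54] → ·
  covered (12 px):
    · · · · · ·
    · · · █ · ·
    · · █ · · ·
    · █ █ · · ·
    · █ █ · · ·
    · █ █ · · ·
    · █ · · · ·
    · █ · · · ·
    · █ · · · ·
    · █ · · · ·
    · · · · · ·
    · · · · · ·
T2:
  2·area = 28
  edge (0, 20)→(8, 16): d=(8,-4) inclusive
  edge (8, 16)→(3, 22): d=(-5,6) inclusive
  edge (3, 22)→(0, 20): d=(-3,-2) inclusive
    (3,8)@(7, 17): e=[4,1,23] → █
    (4,8)@(9, 17): e=[12,-11,27] → ·
    (1,9)@(3, 19): e=[4,15,9] → █
    (2,9)@(5, 19): e=[12,3,13] → █
    (3,9)@(7, 19): e=[20,-9,17] → ·
    (1,10)@(3, 21): e=[20,5,3] → █
    (2,10)@(5, 21): e=[28,-7,7] → ·
    (1,11)@(3, 23): e=[36,-5,-3] → ·
  covered (4 px):
    · · · · · ·
    · · · · · ·
    · · · · · ·
    · · · · · ·
    · · · · · ·
    · · · · · ·
    · · · · · ·
    · · · · · ·
    · · · █ · ·
    · █ █ · · ·
    · █ · · · ·
    · · · · · ·

Answer: [[2,4],[2,5],[3,5],[3,6],[3,7]]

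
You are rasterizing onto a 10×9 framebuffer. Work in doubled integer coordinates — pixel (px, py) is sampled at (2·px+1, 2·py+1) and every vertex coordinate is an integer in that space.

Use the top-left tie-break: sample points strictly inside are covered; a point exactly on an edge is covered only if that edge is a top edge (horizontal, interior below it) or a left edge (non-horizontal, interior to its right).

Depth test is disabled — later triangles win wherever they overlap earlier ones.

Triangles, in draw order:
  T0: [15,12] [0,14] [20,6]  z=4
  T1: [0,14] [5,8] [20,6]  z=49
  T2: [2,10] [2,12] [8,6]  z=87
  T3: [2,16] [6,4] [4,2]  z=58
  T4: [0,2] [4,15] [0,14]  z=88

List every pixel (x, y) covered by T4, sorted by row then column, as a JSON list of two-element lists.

T0:
  2·area = 80
  edge (15, 12)→(0, 14): d=(-15,2) right/bottom  bias=-1
  edge (0, 14)→(20, 6): d=(20,-8) top-left  bias=+0
  edge (20, 6)→(15, 12): d=(-5,6) right/bottom  bias=-1
    (9,3)@(19, 7): e=[67,12,1] → █
    (6,4)@(13, 9): e=[49,4,27] → █
    (7,4)@(15, 9): e=[45,20,15] → █
    (8,4)@(17, 9): e=[41,36,3] → █
    (9,4)@(19, 9): e=[37,52,-9] → ·
    (4,5)@(9, 11): e=[27,12,41] → █
    (5,5)@(11, 11): e=[23,28,29] → █
    (8,5)@(17, 11): e=[11,76,-7] → ·
    (1,6)@(3, 13): e=[9,4,67] → █
    (2,6)@(5, 13): e=[5,20,55] → █
    (3,6)@(7, 13): e=[1,36,43] → █
    (4,6)@(9, 13): e=[-3,52,31] → ·
  covered (11 px):
    · · · · · · · · · ·
    · · · · · · · · · ·
    · · · · · · · · · ·
    · · · · · · · · · █
    · · · · · · █ █ █ ·
    · · · · █ █ █ █ · ·
    · █ █ █ · · · · · ·
    · · · · · · · · · ·
    · · · · · · · · · ·
T1:
  2·area = 80
  edge (0, 14)→(5, 8): d=(5,-6) top-left  bias=+0
  edge (5, 8)→(20, 6): d=(15,-2) top-left  bias=+0
  edge (20, 6)→(0, 14): d=(-20,8) right/bottom  bias=-1
    (6,3)@(13, 7): e=[43,1,36] → █
    (7,3)@(15, 7): e=[55,5,20] → █
    (8,3)@(17, 7): e=[67,9,4] → █
    (9,3)@(19, 7): e=[79,13,-12] → ·
    (2,4)@(5, 9): e=[5,15,60] → █
    (3,4)@(7, 9): e=[17,19,44] → █
    (4,4)@(9, 9): e=[29,23,28] → █
    (5,4)@(11, 9): e=[41,27,12] → █
    (6,4)@(13, 9): e=[53,31,-4] → ·
    (7,4)@(15, 9): e=[65,35,-20] → ·
    (8,4)@(17, 9): e=[77,39,-36] → ·
    (1,5)@(3, 11): e=[3,41,36] → █
  covered (11 px):
    · · · · · · · · · ·
    · · · · · · · · · ·
    · · · · · · · · · ·
    · · · · · · █ █ █ ·
    · · █ █ █ █ · · · ·
    · █ █ █ · · · · · ·
    █ · · · · · · · · ·
    · · · · · · · · · ·
    · · · · · · · · · ·
T2:
  2·area = 12  (B↔C swapped to make it positive)
  edge (2, 10)→(8, 6): d=(6,-4) top-left  bias=+0
  edge (8, 6)→(2, 12): d=(-6,6) right/bottom  bias=-1
  edge (2, 12)→(2, 10): d=(0,-2) top-left  bias=+0
    (6,0)@(13, 1): e=[-10,0,22] → ·  [on edge]
    (5,1)@(11, 3): e=[-6,0,18] → ·  [on edge]
    (4,2)@(9, 5): e=[-2,0,14] → ·  [on edge]
    (3,3)@(7, 7): e=[2,0,10] → ·  [on edge]
    (2,4)@(5, 9): e=[6,0,6] → ·  [on edge]
    (1,5)@(3, 11): e=[10,0,2] → ·  [on edge]
    (0,6)@(1, 13): e=[14,0,-2] → ·  [on edge]
  covered (0 px):
    · · · · · · · · · ·
    · · · · · · · · · ·
    · · · · · · · · · ·
    · · · · · · · · · ·
    · · · · · · · · · ·
    · · · · · · · · · ·
    · · · · · · · · · ·
    · · · · · · · · · ·
    · · · · · · · · · ·
T3:
  2·area = 32  (B↔C swapped to make it positive)
  edge (2, 16)→(4, 2): d=(2,-14) top-left  bias=+0
  edge (4, 2)→(6, 4): d=(2,2) right/bottom  bias=-1
  edge (6, 4)→(2, 16): d=(-4,12) right/bottom  bias=-1
    (1,0)@(3, 1): e=[-16,0,48] → ·  [on edge]
    (3,0)@(7, 1): e=[40,-8,0] → ·  [on edge]
    (2,1)@(5, 3): e=[16,0,16] → ·  [on edge]
    (2,2)@(5, 5): e=[20,4,8] → █
    (3,2)@(7, 5): e=[48,0,-16] → ·  [on edge]
    (2,3)@(5, 7): e=[24,8,0] → ·  [on edge]
    (4,3)@(9, 7): e=[80,0,-48] → ·  [on edge]
    (1,4)@(3, 9): e=[0,16,16] → █  [on edge]
    (2,4)@(5, 9): e=[28,12,-8] → ·
    (5,4)@(11, 9): e=[112,0,-80] → ·  [on edge]
    (1,5)@(3, 11): e=[4,20,8] → █
    (2,5)@(5, 11): e=[32,16,-16] → ·
    (6,5)@(13, 11): e=[144,0,-112] → ·  [on edge]
    (1,6)@(3, 13): e=[8,24,0] → ·  [on edge]
    (7,6)@(15, 13): e=[176,0,-144] → ·  [on edge]
    (8,7)@(17, 15): e=[208,0,-176] → ·  [on edge]
    (9,8)@(19, 17): e=[240,0,-208] → ·  [on edge]
  covered (3 px):
    · · · · · · · · · ·
    · · · · · · · · · ·
    · · █ · · · · · · ·
    · · · · · · · · · ·
    · █ · · · · · · · ·
    · █ · · · · · · · ·
    · · · · · · · · · ·
    · · · · · · · · · ·
    · · · · · · · · · ·
T4:
  2·area = 48
  edge (0, 2)→(4, 15): d=(4,13) right/bottom  bias=-1
  edge (4, 15)→(0, 14): d=(-4,-1) top-left  bias=+0
  edge (0, 14)→(0, 2): d=(0,-12) top-left  bias=+0
    (0,3)@(1, 7): e=[7,29,12] → █
    (1,3)@(3, 7): e=[-19,31,36] → ·
    (0,4)@(1, 9): e=[15,21,12] → █
    (1,4)@(3, 9): e=[-11,23,36] → ·
    (0,5)@(1, 11): e=[23,13,12] → █
    (1,5)@(3, 11): e=[-3,15,36] → ·
    (0,6)@(1, 13): e=[31,5,12] → █
    (1,6)@(3, 13): e=[5,7,36] → █
    (2,6)@(5, 13): e=[-21,9,60] → ·
    (0,7)@(1, 15): e=[39,-3,12] → ·
    (1,7)@(3, 15): e=[13,-1,36] → ·
  covered (5 px):
    · · · · · · · · · ·
    · · · · · · · · · ·
    · · · · · · · · · ·
    █ · · · · · · · · ·
    █ · · · · · · · · ·
    █ · · · · · · · · ·
    █ █ · · · · · · · ·
    · · · · · · · · · ·
    · · · · · · · · · ·

Answer: [[0,3],[0,4],[0,5],[0,6],[1,6]]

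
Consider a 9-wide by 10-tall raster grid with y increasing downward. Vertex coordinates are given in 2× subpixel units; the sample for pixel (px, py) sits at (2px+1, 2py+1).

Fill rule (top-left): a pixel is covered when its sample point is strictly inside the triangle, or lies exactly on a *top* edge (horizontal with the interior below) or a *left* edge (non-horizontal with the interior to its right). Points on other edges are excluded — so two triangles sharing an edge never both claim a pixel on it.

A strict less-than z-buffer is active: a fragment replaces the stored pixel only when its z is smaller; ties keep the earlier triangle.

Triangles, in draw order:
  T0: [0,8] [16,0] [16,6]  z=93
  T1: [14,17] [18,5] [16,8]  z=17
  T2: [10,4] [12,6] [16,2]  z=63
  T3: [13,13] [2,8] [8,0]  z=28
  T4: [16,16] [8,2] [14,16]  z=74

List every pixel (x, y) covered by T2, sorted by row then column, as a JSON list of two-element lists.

T0:
  2·area = 96
  edge (0, 8)→(16, 0): d=(16,-8) top-left  bias=+0
  edge (16, 0)→(16, 6): d=(0,6) right/bottom  bias=-1
  edge (16, 6)→(0, 8): d=(-16,2) right/bottom  bias=-1
    (7,0)@(15, 1): e=[8,6,82] → #
    (8,0)@(17, 1): e=[24,-6,78] → ·
    (5,1)@(11, 3): e=[8,30,58] → #
    (6,1)@(13, 3): e=[24,18,54] → #
    (8,1)@(17, 3): e=[56,-6,46] → ·
    (3,2)@(7, 5): e=[8,54,34] → #
    (4,2)@(9, 5): e=[24,42,30] → #
    (8,2)@(17, 5): e=[88,-6,14] → ·
    (1,3)@(3, 7): e=[8,78,10] → #
    (2,3)@(5, 7): e=[24,66,6] → #
    (4,3)@(9, 7): e=[56,42,-2] → ·
    (5,3)@(11, 7): e=[72,30,-6] → ·
  covered (12 px):
    · · · · · · · # ·
    · · · · · # # # ·
    · · · # # # # # ·
    · # # # · · · · ·
    · · · · · · · · ·
    · · · · · · · · ·
    · · · · · · · · ·
    · · · · · · · · ·
    · · · · · · · · ·
    · · · · · · · · ·
T1:
  2·area = 12  (B↔C swapped to make it positive)
  edge (14, 17)→(16, 8): d=(2,-9) top-left  bias=+0
  edge (16, 8)→(18, 5): d=(2,-3) top-left  bias=+0
  edge (18, 5)→(14, 17): d=(-4,12) right/bottom  bias=-1
    (8,3)@(17, 7): e=[7,1,4] → #
    (8,4)@(17, 9): e=[11,5,-4] → ·
    (7,6)@(15, 13): e=[1,7,4] → #
    (8,6)@(17, 13): e=[19,13,-20] → ·
    (7,7)@(15, 15): e=[5,11,-4] → ·
  covered (2 px):
    · · · · · · · · ·
    · · · · · · · · ·
    · · · · · · · · ·
    · · · · · · · · #
    · · · · · · · · ·
    · · · · · · · · ·
    · · · · · · · # ·
    · · · · · · · · ·
    · · · · · · · · ·
    · · · · · · · · ·
T2:
  2·area = 16  (B↔C swapped to make it positive)
  edge (10, 4)→(16, 2): d=(6,-2) top-left  bias=+0
  edge (16, 2)→(12, 6): d=(-4,4) right/bottom  bias=-1
  edge (12, 6)→(10, 4): d=(-2,-2) top-left  bias=+0
    (3,0)@(7, 1): e=[-24,40,0] → ·  [on edge]
    (8,0)@(17, 1): e=[-4,0,20] → ·  [on edge]
    (4,1)@(9, 3): e=[-8,24,0] → ·  [on edge]
    (6,1)@(13, 3): e=[0,8,8] → #  [on edge]
    (7,1)@(15, 3): e=[4,0,12] → ·  [on edge]
    (3,2)@(7, 5): e=[0,24,-8] → ·  [on edge]
    (5,2)@(11, 5): e=[8,8,0] → #  [on edge]
    (6,2)@(13, 5): e=[12,0,4] → ·  [on edge]
    (0,3)@(1, 7): e=[0,40,-24] → ·  [on edge]
    (5,3)@(11, 7): e=[20,0,-4] → ·  [on edge]
    (6,3)@(13, 7): e=[24,-8,0] → ·  [on edge]
    (4,4)@(9, 9): e=[28,0,-12] → ·  [on edge]
    (7,4)@(15, 9): e=[40,-24,0] → ·  [on edge]
    (3,5)@(7, 11): e=[36,0,-20] → ·  [on edge]
    (8,5)@(17, 11): e=[56,-40,0] → ·  [on edge]
    (2,6)@(5, 13): e=[44,0,-28] → ·  [on edge]
    (1,7)@(3, 15): e=[52,0,-36] → ·  [on edge]
    (0,8)@(1, 17): e=[60,0,-44] → ·  [on edge]
  covered (2 px):
    · · · · · · · · ·
    · · · · · · # · ·
    · · · · · # · · ·
    · · · · · · · · ·
    · · · · · · · · ·
    · · · · · · · · ·
    · · · · · · · · ·
    · · · · · · · · ·
    · · · · · · · · ·
    · · · · · · · · ·
T3:
  2·area = 118
  edge (13, 13)→(2, 8): d=(-11,-5) top-left  bias=+0
  edge (2, 8)→(8, 0): d=(6,-8) top-left  bias=+0
  edge (8, 0)→(13, 13): d=(5,13) right/bottom  bias=-1
    (3,1)@(7, 3): e=[80,10,28] → #
    (4,1)@(9, 3): e=[90,26,2] → #
    (5,1)@(11, 3): e=[100,42,-24] → ·
    (2,2)@(5, 5): e=[48,6,64] → #
    (5,2)@(11, 5): e=[78,54,-14] → ·
    (1,3)@(3, 7): e=[16,2,100] → #
    (5,3)@(11, 7): e=[56,66,-4] → ·
    (1,4)@(3, 9): e=[-6,14,110] → ·
    (2,4)@(5, 9): e=[4,30,84] → #
    (5,4)@(11, 9): e=[34,78,6] → #
    (6,4)@(13, 9): e=[44,94,-20] → ·
    (2,5)@(5, 11): e=[-18,42,94] → ·
    (6,6)@(13, 13): e=[0,118,0] → ·  [on edge]
  covered (15 px):
    · · · · · · · · ·
    · · · # # · · · ·
    · · # # # · · · ·
    · # # # # · · · ·
    · · # # # # · · ·
    · · · · # # · · ·
    · · · · · · · · ·
    · · · · · · · · ·
    · · · · · · · · ·
    · · · · · · · · ·
T4:
  2·area = 28  (B↔C swapped to make it positive)
  edge (16, 16)→(14, 16): d=(-2,0) right/bottom  bias=-1
  edge (14, 16)→(8, 2): d=(-6,-14) top-left  bias=+0
  edge (8, 2)→(16, 16): d=(8,14) right/bottom  bias=-1
    (5,4)@(11, 9): e=[14,0,14] → #  [on edge]
    (6,4)@(13, 9): e=[14,28,-14] → ·
    (5,5)@(11, 11): e=[10,-12,30] → ·
    (6,5)@(13, 11): e=[10,16,2] → #
    (7,5)@(15, 11): e=[10,44,-26] → ·
    (6,6)@(13, 13): e=[6,4,18] → #
    (7,6)@(15, 13): e=[6,32,-10] → ·
    (6,7)@(13, 15): e=[2,-8,34] → ·
    (7,7)@(15, 15): e=[2,20,6] → #
    (8,7)@(17, 15): e=[2,48,-22] → ·
    (7,8)@(15, 17): e=[-2,8,22] → ·
  covered (4 px):
    · · · · · · · · ·
    · · · · · · · · ·
    · · · · · · · · ·
    · · · · · · · · ·
    · · · · · # · · ·
    · · · · · · # · ·
    · · · · · · # · ·
    · · · · · · · # ·
    · · · · · · · · ·
    · · · · · · · · ·

Answer: [[6,1],[5,2]]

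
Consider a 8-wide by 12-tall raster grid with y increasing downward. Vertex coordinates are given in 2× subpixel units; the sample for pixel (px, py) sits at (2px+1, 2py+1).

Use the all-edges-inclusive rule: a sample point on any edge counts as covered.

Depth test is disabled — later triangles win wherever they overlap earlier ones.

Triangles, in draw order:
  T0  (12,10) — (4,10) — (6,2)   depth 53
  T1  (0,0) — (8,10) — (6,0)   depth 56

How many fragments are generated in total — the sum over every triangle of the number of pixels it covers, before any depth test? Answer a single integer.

T0:
  2·area = 64
  edge (12, 10)→(4, 10): d=(-8,0) inclusive
  edge (4, 10)→(6, 2): d=(2,-8) inclusive
  edge (6, 2)→(12, 10): d=(6,8) inclusive
    (3,2)@(7, 5): e=[40,14,10] → #
    (4,2)@(9, 5): e=[40,30,-6] → ·
    (2,3)@(5, 7): e=[24,2,38] → #
    (4,3)@(9, 7): e=[24,34,6] → #
    (5,3)@(11, 7): e=[24,50,-10] → ·
    (2,4)@(5, 9): e=[8,6,50] → #
    (5,4)@(11, 9): e=[8,54,2] → #
    (6,4)@(13, 9): e=[8,70,-14] → ·
    (2,5)@(5, 11): e=[-8,10,62] → ·
    (3,5)@(7, 11): e=[-8,26,46] → ·
    (4,5)@(9, 11): e=[-8,42,30] → ·
    (5,5)@(11, 11): e=[-8,58,14] → ·
  covered (8 px):
    · · · · · · · ·
    · · · · · · · ·
    · · · # · · · ·
    · · # # # · · ·
    · · # # # # · ·
    · · · · · · · ·
    · · · · · · · ·
    · · · · · · · ·
    · · · · · · · ·
    · · · · · · · ·
    · · · · · · · ·
    · · · · · · · ·
T1:
  2·area = 60  (B↔C swapped to make it positive)
  edge (0, 0)→(6, 0): d=(6,0) inclusive
  edge (6, 0)→(8, 10): d=(2,10) inclusive
  edge (8, 10)→(0, 0): d=(-8,-10) inclusive
    (0,0)@(1, 1): e=[6,52,2] → #
    (1,0)@(3, 1): e=[6,32,22] → #
    (2,0)@(5, 1): e=[6,12,42] → #
    (3,0)@(7, 1): e=[6,-8,62] → ·
    (0,1)@(1, 3): e=[18,56,-14] → ·
    (1,1)@(3, 3): e=[18,36,6] → #
    (3,1)@(7, 3): e=[18,-4,46] → ·
    (1,2)@(3, 5): e=[30,40,-10] → ·
    (2,2)@(5, 5): e=[30,20,10] → #
    (3,2)@(7, 5): e=[30,0,30] → #  [on edge]
    (4,2)@(9, 5): e=[30,-20,50] → ·
    (2,3)@(5, 7): e=[42,24,-6] → ·
    (4,7)@(9, 15): e=[90,0,-30] → ·  [on edge]
  covered (8 px):
    # # # · · · · ·
    · # # · · · · ·
    · · # # · · · ·
    · · · # · · · ·
    · · · · · · · ·
    · · · · · · · ·
    · · · · · · · ·
    · · · · · · · ·
    · · · · · · · ·
    · · · · · · · ·
    · · · · · · · ·
    · · · · · · · ·

Answer: 16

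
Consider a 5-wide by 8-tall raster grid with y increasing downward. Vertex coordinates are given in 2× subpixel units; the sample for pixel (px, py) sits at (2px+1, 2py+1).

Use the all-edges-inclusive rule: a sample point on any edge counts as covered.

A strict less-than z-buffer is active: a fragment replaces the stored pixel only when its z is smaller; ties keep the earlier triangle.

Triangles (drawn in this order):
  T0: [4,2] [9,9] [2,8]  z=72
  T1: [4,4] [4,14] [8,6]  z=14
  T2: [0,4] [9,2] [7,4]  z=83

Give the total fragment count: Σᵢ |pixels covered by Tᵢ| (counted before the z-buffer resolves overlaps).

T0:
  2·area = 44
  edge (4, 2)→(9, 9): d=(5,7) inclusive
  edge (9, 9)→(2, 8): d=(-7,-1) inclusive
  edge (2, 8)→(4, 2): d=(2,-6) inclusive
    (1,2)@(3, 5): e=[22,22,0] → #  [on edge]
    (2,2)@(5, 5): e=[8,24,12] → #
    (3,2)@(7, 5): e=[-6,26,24] → ·
    (1,3)@(3, 7): e=[32,8,4] → #
    (3,3)@(7, 7): e=[4,12,28] → #
    (4,3)@(9, 7): e=[-10,14,40] → ·
    (1,4)@(3, 9): e=[42,-6,8] → ·
    (2,4)@(5, 9): e=[28,-4,20] → ·
    (3,4)@(7, 9): e=[14,-2,32] → ·
    (4,4)@(9, 9): e=[0,0,44] → #  [on edge]
    (0,5)@(1, 11): e=[66,-22,0] → ·  [on edge]
    (4,5)@(9, 11): e=[10,-14,48] → ·
  covered (6 px):
    · · · · ·
    · · · · ·
    · # # · ·
    · # # # ·
    · · · · #
    · · · · ·
    · · · · ·
    · · · · ·
T1:
  2·area = 40  (B↔C swapped to make it positive)
  edge (4, 4)→(8, 6): d=(4,2) inclusive
  edge (8, 6)→(4, 14): d=(-4,8) inclusive
  edge (4, 14)→(4, 4): d=(0,-10) inclusive
    (2,2)@(5, 5): e=[2,28,10] → #
    (3,2)@(7, 5): e=[-2,12,30] → ·
    (2,3)@(5, 7): e=[10,20,10] → #
    (3,3)@(7, 7): e=[6,4,30] → #
    (4,3)@(9, 7): e=[2,-12,50] → ·
    (2,4)@(5, 9): e=[18,12,10] → #
    (3,4)@(7, 9): e=[14,-4,30] → ·
    (2,5)@(5, 11): e=[26,4,10] → #
    (3,5)@(7, 11): e=[22,-12,30] → ·
    (2,6)@(5, 13): e=[34,-4,10] → ·
  covered (5 px):
    · · · · ·
    · · · · ·
    · · # · ·
    · · # # ·
    · · # · ·
    · · # · ·
    · · · · ·
    · · · · ·
T2:
  2·area = 14
  edge (0, 4)→(9, 2): d=(9,-2) inclusive
  edge (9, 2)→(7, 4): d=(-2,2) inclusive
  edge (7, 4)→(0, 4): d=(-7,0) inclusive
    (2,1)@(5, 3): e=[1,6,7] → #
    (3,1)@(7, 3): e=[5,2,7] → #
    (4,1)@(9, 3): e=[9,-2,7] → ·
    (2,2)@(5, 5): e=[19,2,-7] → ·
    (3,2)@(7, 5): e=[23,-2,-7] → ·
  covered (2 px):
    · · · · ·
    · · # # ·
    · · · · ·
    · · · · ·
    · · · · ·
    · · · · ·
    · · · · ·
    · · · · ·

Final: 13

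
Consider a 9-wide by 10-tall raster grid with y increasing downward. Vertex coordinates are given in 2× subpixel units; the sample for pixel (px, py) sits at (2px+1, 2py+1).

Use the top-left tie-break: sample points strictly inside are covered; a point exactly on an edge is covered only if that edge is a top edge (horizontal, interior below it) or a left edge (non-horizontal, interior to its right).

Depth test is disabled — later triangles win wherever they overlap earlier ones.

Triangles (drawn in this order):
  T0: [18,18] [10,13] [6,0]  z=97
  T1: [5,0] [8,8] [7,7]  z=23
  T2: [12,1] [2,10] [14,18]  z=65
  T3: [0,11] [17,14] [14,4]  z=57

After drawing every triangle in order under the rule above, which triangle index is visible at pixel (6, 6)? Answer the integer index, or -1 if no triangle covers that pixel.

T0:
  2·area = 84
  edge (18, 18)→(10, 13): d=(-8,-5) top-left  bias=+0
  edge (10, 13)→(6, 0): d=(-4,-13) top-left  bias=+0
  edge (6, 0)→(18, 18): d=(12,18) right/bottom  bias=-1
    (3,1)@(7, 3): e=[65,1,18] → X
    (4,1)@(9, 3): e=[75,27,-18] → .
    (3,2)@(7, 5): e=[49,-7,42] → .
    (4,2)@(9, 5): e=[59,19,6] → X
    (5,2)@(11, 5): e=[69,45,-30] → .
    (4,3)@(9, 7): e=[43,11,30] → X
    (5,3)@(11, 7): e=[53,37,-6] → .
    (4,4)@(9, 9): e=[27,3,54] → X
    (5,4)@(11, 9): e=[37,29,18] → X
    (6,4)@(13, 9): e=[47,55,-18] → .
    (4,5)@(9, 11): e=[11,-5,78] → .
    (5,5)@(11, 11): e=[21,21,42] → X
  covered (11 px):
    . . . . . . . . .
    . . . X . . . . .
    . . . . X . . . .
    . . . . X . . . .
    . . . . X X . . .
    . . . . . X X . .
    . . . . . X X . .
    . . . . . . . X .
    . . . . . . . . X
    . . . . . . . . .
T1:
  2·area = 5
  edge (5, 0)→(8, 8): d=(3,8) right/bottom  bias=-1
  edge (8, 8)→(7, 7): d=(-1,-1) top-left  bias=+0
  edge (7, 7)→(5, 0): d=(-2,-7) top-left  bias=+0
    (0,0)@(1, 1): e=[35,0,-30] → .  [on edge]
    (1,1)@(3, 3): e=[25,0,-20] → .  [on edge]
    (2,2)@(5, 5): e=[15,0,-10] → .  [on edge]
    (3,3)@(7, 7): e=[5,0,0] → X  [on edge]
    (4,3)@(9, 7): e=[-11,2,14] → .
    (3,4)@(7, 9): e=[11,-2,-4] → .
    (4,4)@(9, 9): e=[-5,0,10] → .  [on edge]
    (5,5)@(11, 11): e=[-15,0,20] → .  [on edge]
    (6,6)@(13, 13): e=[-25,0,30] → .  [on edge]
    (7,7)@(15, 15): e=[-35,0,40] → .  [on edge]
    (8,8)@(17, 17): e=[-45,0,50] → .  [on edge]
  covered (1 px):
    . . . . . . . . .
    . . . . . . . . .
    . . . . . . . . .
    . . . X . . . . .
    . . . . . . . . .
    . . . . . . . . .
    . . . . . . . . .
    . . . . . . . . .
    . . . . . . . . .
    . . . . . . . . .
T2:
  2·area = 188  (B↔C swapped to make it positive)
  edge (12, 1)→(14, 18): d=(2,17) right/bottom  bias=-1
  edge (14, 18)→(2, 10): d=(-12,-8) top-left  bias=+0
  edge (2, 10)→(12, 1): d=(10,-9) top-left  bias=+0
    (5,1)@(11, 3): e=[21,156,11] → X
    (6,1)@(13, 3): e=[-13,172,29] → .
    (4,2)@(9, 5): e=[59,116,13] → X
    (6,2)@(13, 5): e=[-9,148,49] → .
    (3,3)@(7, 7): e=[97,76,15] → X
    (6,3)@(13, 7): e=[-5,124,69] → .
    (2,4)@(5, 9): e=[135,36,17] → X
    (6,4)@(13, 9): e=[-1,100,89] → .
    (2,5)@(5, 11): e=[139,12,37] → X
    (6,5)@(13, 11): e=[3,76,109] → X
    (7,5)@(15, 11): e=[-31,92,127] → .
    (2,6)@(5, 13): e=[143,-12,57] → .
  covered (22 px):
    . . . . . . . . .
    . . . . . X . . .
    . . . . X X . . .
    . . . X X X . . .
    . . X X X X . . .
    . . X X X X X . .
    . . . X X X X . .
    . . . . . X X . .
    . . . . . . X . .
    . . . . . . . . .
T3:
  2·area = 161  (B↔C swapped to make it positive)
  edge (0, 11)→(14, 4): d=(14,-7) top-left  bias=+0
  edge (14, 4)→(17, 14): d=(3,10) right/bottom  bias=-1
  edge (17, 14)→(0, 11): d=(-17,-3) top-left  bias=+0
    (6,2)@(13, 5): e=[7,13,141] → X
    (7,2)@(15, 5): e=[21,-7,147] → .
    (4,3)@(9, 7): e=[7,59,95] → X
    (5,3)@(11, 7): e=[21,39,101] → X
    (7,3)@(15, 7): e=[49,-1,113] → .
    (2,4)@(5, 9): e=[7,105,49] → X
    (3,4)@(7, 9): e=[21,85,55] → X
    (7,4)@(15, 9): e=[77,5,79] → X
    (8,4)@(17, 9): e=[91,-15,85] → .
    (0,5)@(1, 11): e=[7,151,3] → X
    (1,5)@(3, 11): e=[21,131,9] → X
    (8,5)@(17, 11): e=[119,-9,51] → .
  covered (20 px):
    . . . . . . . . .
    . . . . . . . . .
    . . . . . . X . .
    . . . . X X X . .
    . . X X X X X X .
    X X X X X X X X .
    . . . . . . X X .
    . . . . . . . . .
    . . . . . . . . .
    . . . . . . . . .

Z-buffer (winner per pixel, '.' = empty):
  . . . . . . . . .
  . . . 0 . 2 . . .
  . . . . 2 2 3 . .
  . . . 2 3 3 3 . .
  . . 3 3 3 3 3 3 .
  3 3 3 3 3 3 3 3 .
  . . . 2 2 2 3 3 .
  . . . . . 2 2 0 .
  . . . . . . 2 . 0
  . . . . . . . . .

Answer: 3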